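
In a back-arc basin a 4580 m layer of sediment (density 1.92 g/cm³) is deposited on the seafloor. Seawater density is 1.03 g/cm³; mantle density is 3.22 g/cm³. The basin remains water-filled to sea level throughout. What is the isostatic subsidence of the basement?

1860 m

Submarine loading: the sediment displaces seawater, and the subsidence is in turn flooded, so s (ρ_m − ρ_w) = t (ρ_sed − ρ_w).
s = 4580 m × (1.92 − 1.03) / (3.22 − 1.03) = 1860 m.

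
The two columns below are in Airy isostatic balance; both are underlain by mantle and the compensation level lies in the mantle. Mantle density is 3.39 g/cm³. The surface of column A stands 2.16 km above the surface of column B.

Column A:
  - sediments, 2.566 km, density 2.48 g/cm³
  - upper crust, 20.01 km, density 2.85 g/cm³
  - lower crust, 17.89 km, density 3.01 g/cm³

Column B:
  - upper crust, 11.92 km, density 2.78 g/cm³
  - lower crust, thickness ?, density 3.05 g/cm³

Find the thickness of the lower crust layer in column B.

15.7 km

Take the compensation level at the base of the deeper column (depth z_c below the surface of column A) and equate Σ ρ_i t_i down to z_c; mantle fills any gap and the z_c terms cancel.
Column A: 2.566×2.48 + 20.01×2.85 + 17.89×3.01 + (z_c − 40.466)×3.39
Column B: 2.16×0 + 11.92×2.78 + x×3.05 + (z_c − 2.16 − 11.92 − x)×3.39
The z_c×3.39 term appears on both sides and cancels. Collect the known terms of each column as K = Σ(ρt)_known − 3.39 × (depth of known layers): K_A = 117.24108 − 3.39×40.466 = −19.93866; K_B = 33.1376 − 3.39×(2.16 + 11.92) = −14.5936.
Balance: K_A = K_B − x×(3.39 − 3.05), so x = (K_B − K_A)/(3.39 − 3.05) = 5.34506/0.34 = 15.7 km.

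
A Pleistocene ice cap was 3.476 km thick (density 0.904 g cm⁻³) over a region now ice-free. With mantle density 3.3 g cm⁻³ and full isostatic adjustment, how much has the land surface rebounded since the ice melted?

0.952 km

Removing the load lets mantle flow back in; uplift u satisfies ρ_ice t = ρ_m u.
u = t ρ_ice/ρ_m = 3.476 km × 0.904/3.3 = 0.952 km.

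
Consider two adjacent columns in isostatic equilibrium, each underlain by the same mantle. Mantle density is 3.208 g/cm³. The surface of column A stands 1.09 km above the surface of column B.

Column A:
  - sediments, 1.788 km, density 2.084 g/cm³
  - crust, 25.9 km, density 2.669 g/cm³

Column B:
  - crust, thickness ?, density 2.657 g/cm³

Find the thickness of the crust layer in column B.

Take the compensation level at the base of the deeper column (depth z_c below the surface of column A) and equate Σ ρ_i t_i down to z_c; mantle fills any gap and the z_c terms cancel.
Column A: 1.788×2.084 + 25.9×2.669 + (z_c − 27.688)×3.208
Column B: 1.09×0 + x×2.657 + (z_c − 1.09 − 0 − x)×3.208
The z_c×3.208 term appears on both sides and cancels. Collect the known terms of each column as K = Σ(ρt)_known − 3.208 × (depth of known layers): K_A = 72.853292 − 3.208×27.688 = −15.969812; K_B = 0 − 3.208×(1.09 + 0) = −3.49672.
Balance: K_A = K_B − x×(3.208 − 2.657), so x = (K_B − K_A)/(3.208 − 2.657) = 12.4731/0.551 = 22.6 km.

22.6 km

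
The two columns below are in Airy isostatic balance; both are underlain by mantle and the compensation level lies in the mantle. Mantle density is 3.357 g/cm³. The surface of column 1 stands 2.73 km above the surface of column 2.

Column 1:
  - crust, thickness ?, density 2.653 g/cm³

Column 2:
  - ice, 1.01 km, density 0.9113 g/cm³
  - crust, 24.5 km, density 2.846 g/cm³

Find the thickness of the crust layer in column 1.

Take the compensation level at the base of the deeper column (depth z_c below the surface of column 1) and equate Σ ρ_i t_i down to z_c; mantle fills any gap and the z_c terms cancel.
Column 1: x×2.653 + (z_c − 0 − x)×3.357
Column 2: 2.73×0 + 1.01×0.9113 + 24.5×2.846 + (z_c − 2.73 − 25.51)×3.357
The z_c×3.357 term appears on both sides and cancels. Collect the known terms of each column as K = Σ(ρt)_known − 3.357 × (depth of known layers): K_1 = 0 − 3.357×0 = 0; K_2 = 70.647413 − 3.357×(2.73 + 25.51) = −24.154267.
Balance: K_1 − x×(3.357 − 2.653) = K_2, so x = (K_1 − K_2)/(3.357 − 2.653) = 24.1543/0.704 = 34.3 km.

34.3 km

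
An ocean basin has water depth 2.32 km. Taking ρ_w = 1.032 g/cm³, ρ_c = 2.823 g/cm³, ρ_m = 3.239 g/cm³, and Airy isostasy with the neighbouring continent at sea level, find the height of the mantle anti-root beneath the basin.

Balancing pressure at the compensation depth: replacing crust with seawater at the top is compensated by replacing crust with mantle at the base: d (ρ_c − ρ_w) = a (ρ_m − ρ_c).
a = d (ρ_c − ρ_w)/(ρ_m − ρ_c) = 2.32 km × 1.791/0.416 = 9.99 km.

9.99 km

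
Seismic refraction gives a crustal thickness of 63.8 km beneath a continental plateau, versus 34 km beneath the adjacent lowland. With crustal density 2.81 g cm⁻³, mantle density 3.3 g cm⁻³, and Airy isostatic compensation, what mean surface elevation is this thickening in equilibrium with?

4.42 km

Excess crust Δ = 63.8 km − 34 km = 29.8 km, split between elevation h and root r with h + r = Δ.
Airy balance ρ_c h = (ρ_m − ρ_c) r gives r = h ρ_c/(ρ_m − ρ_c), so h (1 + ρ_c/(ρ_m − ρ_c)) = Δ, i.e. h = Δ (ρ_m − ρ_c)/ρ_m.
h = 29.8 km × 0.49/3.3 = 4.42 km.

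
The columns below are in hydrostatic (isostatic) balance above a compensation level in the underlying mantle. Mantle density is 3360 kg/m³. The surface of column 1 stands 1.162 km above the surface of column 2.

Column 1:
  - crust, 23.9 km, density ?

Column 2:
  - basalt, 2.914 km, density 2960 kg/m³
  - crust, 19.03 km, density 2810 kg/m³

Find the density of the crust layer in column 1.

Take the compensation level at the base of the deeper column (depth z_c below the surface of column 1) and equate Σ ρ_i t_i down to z_c; mantle fills any gap and the z_c terms cancel.
Column 1: 23.9×ρ + (z_c − 23.9)×3360
Column 2: 1.162×0 + 2.914×2960 + 19.03×2810 + (z_c − 1.162 − 21.944)×3360
The z_c×3360 term appears on both sides and cancels. Collect the known terms of each column as K = Σ(ρt)_known − 3360 × (depth of known layers): K_1 = 0 − 3360×23.9 = −80304; K_2 = 62099.74 − 3360×(1.162 + 21.944) = −15536.42.
Balance: K_1 + 23.9×ρ = K_2, so ρ = (K_2 − K_1)/23.9 = 64767.6/23.9 = 2710 kg/m³.

2710 kg/m³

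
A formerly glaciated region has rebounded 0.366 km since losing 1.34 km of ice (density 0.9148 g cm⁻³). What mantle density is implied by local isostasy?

3.35 g cm⁻³

ρ_m = ρ_ice t / u = 0.9148 × 1.34 km/0.366 km = 3.35 g cm⁻³.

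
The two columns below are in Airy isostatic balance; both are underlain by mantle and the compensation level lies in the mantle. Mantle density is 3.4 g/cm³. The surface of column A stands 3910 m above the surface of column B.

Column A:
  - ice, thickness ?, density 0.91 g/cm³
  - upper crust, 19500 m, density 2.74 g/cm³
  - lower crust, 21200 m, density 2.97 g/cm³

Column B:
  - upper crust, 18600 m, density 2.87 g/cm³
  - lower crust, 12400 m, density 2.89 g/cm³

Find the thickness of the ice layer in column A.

3010 m

Take the compensation level at the base of the deeper column (depth z_c below the surface of column A) and equate Σ ρ_i t_i down to z_c; mantle fills any gap and the z_c terms cancel.
Column A: x×0.91 + 19500×2.74 + 21200×2.97 + (z_c − 40700 − x)×3.4
Column B: 3910×0 + 18600×2.87 + 12400×2.89 + (z_c − 3910 − 31000)×3.4
The z_c×3.4 term appears on both sides and cancels. Collect the known terms of each column as K = Σ(ρt)_known − 3.4 × (depth of known layers): K_A = 116394 − 3.4×40700 = −21986; K_B = 89218 − 3.4×(3910 + 31000) = −29476.
Balance: K_A − x×(3.4 − 0.91) = K_B, so x = (K_A − K_B)/(3.4 − 0.91) = 7490/2.49 = 3010 m.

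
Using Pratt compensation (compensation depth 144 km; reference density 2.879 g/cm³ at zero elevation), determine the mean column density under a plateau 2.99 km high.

2.82 g/cm³

Pratt balance: ρ_ref D = ρ (D + h).
ρ = ρ_ref D/(D + h) = 2.879 × 144 km/(144 km + 2.99 km) = 2.82 g/cm³.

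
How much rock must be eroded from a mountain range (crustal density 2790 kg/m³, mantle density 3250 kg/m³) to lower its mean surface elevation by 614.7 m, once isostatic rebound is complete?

Net drop Δ = e − u = e − e ρ_c/ρ_m = e (ρ_m − ρ_c)/ρ_m.
e = Δ ρ_m/(ρ_m − ρ_c) = 614.7 m × 3250/460 = 4340 m.

4340 m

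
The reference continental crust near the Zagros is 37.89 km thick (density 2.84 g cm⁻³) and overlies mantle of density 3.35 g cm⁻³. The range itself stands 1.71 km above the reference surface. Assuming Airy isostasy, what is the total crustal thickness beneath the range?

49.1 km

Root depth r = h ρ_c / (ρ_m − ρ_c) = 1.71 km × 2.84 / 0.51 = 9.522 km.
Total thickness = T + h + r = 37.89 km + 1.71 km + 9.522 km = 49.1 km.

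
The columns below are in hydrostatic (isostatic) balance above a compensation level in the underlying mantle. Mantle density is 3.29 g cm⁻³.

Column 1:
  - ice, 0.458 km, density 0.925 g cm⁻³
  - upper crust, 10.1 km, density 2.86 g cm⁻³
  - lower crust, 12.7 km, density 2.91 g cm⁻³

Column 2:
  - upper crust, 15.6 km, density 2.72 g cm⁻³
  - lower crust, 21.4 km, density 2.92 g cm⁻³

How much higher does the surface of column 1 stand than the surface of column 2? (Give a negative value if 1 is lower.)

For any compensation level in the mantle, the mantle terms cancel and isostasy reduces to e = (Σt_1 − Σt_2) − (Σ(ρt)_1 − Σ(ρt)_2) / ρ_m.
Σt_1 = 23.258 km; Σt_2 = 37 km; Σ(ρt)_1 = 66.26665; Σ(ρt)_2 = 104.92 (in km·g cm⁻³).
e = (23.258 − 37) − (66.26665 − 104.92) / 3.29 = −1.99 km.

−1.99 km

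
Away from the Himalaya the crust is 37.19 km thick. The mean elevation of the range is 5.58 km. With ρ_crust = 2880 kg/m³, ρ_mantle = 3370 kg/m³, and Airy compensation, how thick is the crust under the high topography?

Root depth r = h ρ_c / (ρ_m − ρ_c) = 5.58 km × 2880 / 490 = 32.8 km.
Total thickness = T + h + r = 37.19 km + 5.58 km + 32.8 km = 75.6 km.

75.6 km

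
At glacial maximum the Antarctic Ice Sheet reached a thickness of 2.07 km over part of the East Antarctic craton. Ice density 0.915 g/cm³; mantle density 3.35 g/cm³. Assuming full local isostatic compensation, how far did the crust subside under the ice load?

Isostatic balance requires: the ice load ρ_ice t is balanced by mantle displaced below, ρ_m s.
s = t ρ_ice / ρ_m = 2.07 km × 0.915/3.35 = 0.565 km.

0.565 km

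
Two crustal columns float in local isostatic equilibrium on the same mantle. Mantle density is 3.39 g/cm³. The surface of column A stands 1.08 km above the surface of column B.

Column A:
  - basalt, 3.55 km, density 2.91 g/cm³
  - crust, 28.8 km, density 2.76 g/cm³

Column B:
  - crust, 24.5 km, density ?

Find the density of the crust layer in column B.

2.73 g/cm³

Take the compensation level at the base of the deeper column (depth z_c below the surface of column A) and equate Σ ρ_i t_i down to z_c; mantle fills any gap and the z_c terms cancel.
Column A: 3.55×2.91 + 28.8×2.76 + (z_c − 32.35)×3.39
Column B: 1.08×0 + 24.5×ρ + (z_c − 1.08 − 24.5)×3.39
The z_c×3.39 term appears on both sides and cancels. Collect the known terms of each column as K = Σ(ρt)_known − 3.39 × (depth of known layers): K_A = 89.8185 − 3.39×32.35 = −19.848; K_B = 0 − 3.39×(1.08 + 24.5) = −86.7162.
Balance: K_A = K_B + 24.5×ρ, so ρ = (K_A − K_B)/24.5 = 66.8682/24.5 = 2.73 g/cm³.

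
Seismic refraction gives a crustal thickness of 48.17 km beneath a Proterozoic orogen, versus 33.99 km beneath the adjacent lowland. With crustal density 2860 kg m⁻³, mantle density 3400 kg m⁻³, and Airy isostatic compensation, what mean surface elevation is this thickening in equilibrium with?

2.25 km

Excess crust Δ = 48.17 km − 33.99 km = 14.18 km, split between elevation h and root r with h + r = Δ.
Airy balance ρ_c h = (ρ_m − ρ_c) r gives r = h ρ_c/(ρ_m − ρ_c), so h (1 + ρ_c/(ρ_m − ρ_c)) = Δ, i.e. h = Δ (ρ_m − ρ_c)/ρ_m.
h = 14.18 km × 540/3400 = 2.25 km.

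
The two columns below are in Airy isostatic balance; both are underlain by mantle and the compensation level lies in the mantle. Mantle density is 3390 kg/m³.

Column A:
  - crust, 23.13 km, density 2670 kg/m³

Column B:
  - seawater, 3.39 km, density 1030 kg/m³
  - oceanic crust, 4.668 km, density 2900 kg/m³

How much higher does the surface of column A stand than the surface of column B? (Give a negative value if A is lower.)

For any compensation level in the mantle, the mantle terms cancel and isostasy reduces to e = (Σt_A − Σt_B) − (Σ(ρt)_A − Σ(ρt)_B) / ρ_m.
Σt_A = 23.13 km; Σt_B = 8.058 km; Σ(ρt)_A = 61757.1; Σ(ρt)_B = 17028.9 (in km·kg/m³).
e = (23.13 − 8.058) − (61757.1 − 17028.9) / 3390 = 1.88 km.

1.88 km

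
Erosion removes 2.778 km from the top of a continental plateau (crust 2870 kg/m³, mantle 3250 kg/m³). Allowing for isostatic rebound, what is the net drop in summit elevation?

0.325 km

Rebound u = e ρ_c/ρ_m = 2.778 km × 2870/3250 = 2.453 km.
Net surface drop = e − u = 2.778 km − 2.453 km = e (ρ_m − ρ_c)/ρ_m = 0.325 km.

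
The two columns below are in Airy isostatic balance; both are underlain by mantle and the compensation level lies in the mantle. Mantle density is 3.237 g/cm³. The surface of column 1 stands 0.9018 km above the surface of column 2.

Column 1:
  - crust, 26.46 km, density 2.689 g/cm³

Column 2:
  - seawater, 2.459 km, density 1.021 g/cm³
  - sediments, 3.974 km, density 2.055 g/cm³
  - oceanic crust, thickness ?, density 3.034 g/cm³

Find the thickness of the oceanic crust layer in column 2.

Take the compensation level at the base of the deeper column (depth z_c below the surface of column 1) and equate Σ ρ_i t_i down to z_c; mantle fills any gap and the z_c terms cancel.
Column 1: 26.46×2.689 + (z_c − 26.46)×3.237
Column 2: 0.9018×0 + 2.459×1.021 + 3.974×2.055 + x×3.034 + (z_c − 0.9018 − 6.433 − x)×3.237
The z_c×3.237 term appears on both sides and cancels. Collect the known terms of each column as K = Σ(ρt)_known − 3.237 × (depth of known layers): K_1 = 71.15094 − 3.237×26.46 = −14.50008; K_2 = 10.677209 − 3.237×(0.9018 + 6.433) = −13.0655386.
Balance: K_1 = K_2 − x×(3.237 − 3.034), so x = (K_2 − K_1)/(3.237 − 3.034) = 1.43454/0.203 = 7.07 km.

7.07 km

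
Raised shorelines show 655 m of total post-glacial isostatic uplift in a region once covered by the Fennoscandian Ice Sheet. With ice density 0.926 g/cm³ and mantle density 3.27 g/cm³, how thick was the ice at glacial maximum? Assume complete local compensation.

2310 m

u = t ρ_ice/ρ_m → t = u ρ_m/ρ_ice = 655 m × 3.27/0.926 = 2310 m.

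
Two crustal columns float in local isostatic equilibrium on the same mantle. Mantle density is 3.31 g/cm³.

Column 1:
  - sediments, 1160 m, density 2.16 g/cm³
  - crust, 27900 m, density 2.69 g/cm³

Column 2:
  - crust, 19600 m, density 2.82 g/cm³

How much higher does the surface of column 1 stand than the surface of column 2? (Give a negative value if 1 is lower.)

2730 m

For any compensation level in the mantle, the mantle terms cancel and isostasy reduces to e = (Σt_1 − Σt_2) − (Σ(ρt)_1 − Σ(ρt)_2) / ρ_m.
Σt_1 = 29060 m; Σt_2 = 19600 m; Σ(ρt)_1 = 77556.6; Σ(ρt)_2 = 55272 (in m·g/cm³).
e = (29060 − 19600) − (77556.6 − 55272) / 3.31 = 2730 m.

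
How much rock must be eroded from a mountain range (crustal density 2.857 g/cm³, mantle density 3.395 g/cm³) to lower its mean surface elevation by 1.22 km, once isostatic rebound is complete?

Net drop Δ = e − u = e − e ρ_c/ρ_m = e (ρ_m − ρ_c)/ρ_m.
e = Δ ρ_m/(ρ_m − ρ_c) = 1.22 km × 3.395/0.538 = 7.7 km.

7.7 km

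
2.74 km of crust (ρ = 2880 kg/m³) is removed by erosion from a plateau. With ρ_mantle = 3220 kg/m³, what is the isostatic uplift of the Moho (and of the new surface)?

Unloading: uplift u = e ρ_c/ρ_m = 2.74 km × 2880/3220 = 2.45 km.

2.45 km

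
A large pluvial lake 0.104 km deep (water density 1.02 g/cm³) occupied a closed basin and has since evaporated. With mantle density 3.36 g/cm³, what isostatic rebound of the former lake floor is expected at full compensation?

0.0316 km

u = d ρ_w/ρ_m = 0.104 km × 1.02/3.36 = 0.0316 km.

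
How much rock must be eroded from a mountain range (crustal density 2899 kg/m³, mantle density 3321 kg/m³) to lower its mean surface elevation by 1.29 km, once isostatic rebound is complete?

10.2 km

Net drop Δ = e − u = e − e ρ_c/ρ_m = e (ρ_m − ρ_c)/ρ_m.
e = Δ ρ_m/(ρ_m − ρ_c) = 1.29 km × 3321/422 = 10.2 km.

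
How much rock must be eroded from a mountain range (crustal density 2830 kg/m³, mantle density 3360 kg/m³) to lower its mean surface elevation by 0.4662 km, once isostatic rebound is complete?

2.96 km

Net drop Δ = e − u = e − e ρ_c/ρ_m = e (ρ_m − ρ_c)/ρ_m.
e = Δ ρ_m/(ρ_m − ρ_c) = 0.4662 km × 3360/530 = 2.96 km.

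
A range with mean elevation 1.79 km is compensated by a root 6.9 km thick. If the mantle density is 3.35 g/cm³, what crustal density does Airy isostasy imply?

2.66 g/cm³

ρ_c h = (ρ_m − ρ_c) r → ρ_c (h + r) = ρ_m r → ρ_c = ρ_m r / (h + r).
ρ_c = 3.35 × 6.9 km / (1.79 km + 6.9 km) = 2.66 g/cm³.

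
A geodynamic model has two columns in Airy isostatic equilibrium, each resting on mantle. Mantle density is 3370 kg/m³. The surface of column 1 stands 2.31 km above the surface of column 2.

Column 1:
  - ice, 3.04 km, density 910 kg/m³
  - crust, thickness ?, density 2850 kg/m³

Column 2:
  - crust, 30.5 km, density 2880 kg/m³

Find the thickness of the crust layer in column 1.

Take the compensation level at the base of the deeper column (depth z_c below the surface of column 1) and equate Σ ρ_i t_i down to z_c; mantle fills any gap and the z_c terms cancel.
Column 1: 3.04×910 + x×2850 + (z_c − 3.04 − x)×3370
Column 2: 2.31×0 + 30.5×2880 + (z_c − 2.31 − 30.5)×3370
The z_c×3370 term appears on both sides and cancels. Collect the known terms of each column as K = Σ(ρt)_known − 3370 × (depth of known layers): K_1 = 2766.4 − 3370×3.04 = −7478.4; K_2 = 87840 − 3370×(2.31 + 30.5) = −22729.7.
Balance: K_1 − x×(3370 − 2850) = K_2, so x = (K_1 − K_2)/(3370 − 2850) = 15251.3/520 = 29.3 km.

29.3 km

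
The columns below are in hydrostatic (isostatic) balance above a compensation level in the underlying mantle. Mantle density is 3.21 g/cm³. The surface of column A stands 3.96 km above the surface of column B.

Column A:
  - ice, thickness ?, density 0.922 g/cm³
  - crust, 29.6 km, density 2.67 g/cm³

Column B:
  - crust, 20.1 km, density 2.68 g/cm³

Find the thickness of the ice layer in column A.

Take the compensation level at the base of the deeper column (depth z_c below the surface of column A) and equate Σ ρ_i t_i down to z_c; mantle fills any gap and the z_c terms cancel.
Column A: x×0.922 + 29.6×2.67 + (z_c − 29.6 − x)×3.21
Column B: 3.96×0 + 20.1×2.68 + (z_c − 3.96 − 20.1)×3.21
The z_c×3.21 term appears on both sides and cancels. Collect the known terms of each column as K = Σ(ρt)_known − 3.21 × (depth of known layers): K_A = 79.032 − 3.21×29.6 = −15.984; K_B = 53.868 − 3.21×(3.96 + 20.1) = −23.3646.
Balance: K_A − x×(3.21 − 0.922) = K_B, so x = (K_A − K_B)/(3.21 − 0.922) = 7.3806/2.288 = 3.23 km.

3.23 km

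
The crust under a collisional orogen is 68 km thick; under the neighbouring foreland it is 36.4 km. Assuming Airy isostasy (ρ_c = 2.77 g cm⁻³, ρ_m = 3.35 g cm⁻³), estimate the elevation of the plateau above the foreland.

5.47 km

Excess crust Δ = 68 km − 36.4 km = 31.6 km, split between elevation h and root r with h + r = Δ.
Airy balance ρ_c h = (ρ_m − ρ_c) r gives r = h ρ_c/(ρ_m − ρ_c), so h (1 + ρ_c/(ρ_m − ρ_c)) = Δ, i.e. h = Δ (ρ_m − ρ_c)/ρ_m.
h = 31.6 km × 0.58/3.35 = 5.47 km.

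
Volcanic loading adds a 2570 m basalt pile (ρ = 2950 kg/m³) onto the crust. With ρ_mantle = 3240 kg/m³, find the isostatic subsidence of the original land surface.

2340 m

Subaerial loading: s = t ρ_load / ρ_m.
s = 2570 m × 2950/3240 = 2340 m.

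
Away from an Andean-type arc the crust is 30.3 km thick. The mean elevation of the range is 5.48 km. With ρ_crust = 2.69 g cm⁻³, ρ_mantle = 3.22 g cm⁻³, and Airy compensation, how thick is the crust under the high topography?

63.6 km

Root depth r = h ρ_c / (ρ_m − ρ_c) = 5.48 km × 2.69 / 0.53 = 27.81 km.
Total thickness = T + h + r = 30.3 km + 5.48 km + 27.81 km = 63.6 km.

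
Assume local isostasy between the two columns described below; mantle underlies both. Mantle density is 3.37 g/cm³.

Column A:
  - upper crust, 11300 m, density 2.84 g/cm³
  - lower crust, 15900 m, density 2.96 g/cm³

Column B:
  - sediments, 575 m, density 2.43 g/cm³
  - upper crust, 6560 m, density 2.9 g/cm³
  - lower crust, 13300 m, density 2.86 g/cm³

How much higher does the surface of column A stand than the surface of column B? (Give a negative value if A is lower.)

For any compensation level in the mantle, the mantle terms cancel and isostasy reduces to e = (Σt_A − Σt_B) − (Σ(ρt)_A − Σ(ρt)_B) / ρ_m.
Σt_A = 27200 m; Σt_B = 20435 m; Σ(ρt)_A = 79156; Σ(ρt)_B = 58459.25 (in m·g/cm³).
e = (27200 − 20435) − (79156 − 58459.25) / 3.37 = 624 m.

624 m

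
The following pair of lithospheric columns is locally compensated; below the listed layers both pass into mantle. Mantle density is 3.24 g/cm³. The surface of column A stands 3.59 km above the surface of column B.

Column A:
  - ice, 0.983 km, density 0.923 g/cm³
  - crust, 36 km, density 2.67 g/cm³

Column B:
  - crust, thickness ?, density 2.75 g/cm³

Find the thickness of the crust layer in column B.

Take the compensation level at the base of the deeper column (depth z_c below the surface of column A) and equate Σ ρ_i t_i down to z_c; mantle fills any gap and the z_c terms cancel.
Column A: 0.983×0.923 + 36×2.67 + (z_c − 36.983)×3.24
Column B: 3.59×0 + x×2.75 + (z_c − 3.59 − 0 − x)×3.24
The z_c×3.24 term appears on both sides and cancels. Collect the known terms of each column as K = Σ(ρt)_known − 3.24 × (depth of known layers): K_A = 97.027309 − 3.24×36.983 = −22.797611; K_B = 0 − 3.24×(3.59 + 0) = −11.6316.
Balance: K_A = K_B − x×(3.24 − 2.75), so x = (K_B − K_A)/(3.24 − 2.75) = 11.166/0.49 = 22.8 km.

22.8 km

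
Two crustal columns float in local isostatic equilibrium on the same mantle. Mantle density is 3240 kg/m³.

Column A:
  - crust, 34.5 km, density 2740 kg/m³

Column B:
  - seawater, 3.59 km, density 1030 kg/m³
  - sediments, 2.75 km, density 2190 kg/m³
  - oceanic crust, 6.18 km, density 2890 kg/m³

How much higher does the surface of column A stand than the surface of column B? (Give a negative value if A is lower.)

For any compensation level in the mantle, the mantle terms cancel and isostasy reduces to e = (Σt_A − Σt_B) − (Σ(ρt)_A − Σ(ρt)_B) / ρ_m.
Σt_A = 34.5 km; Σt_B = 12.52 km; Σ(ρt)_A = 94530; Σ(ρt)_B = 27580.4 (in km·kg/m³).
e = (34.5 − 12.52) − (94530 − 27580.4) / 3240 = 1.32 km.

1.32 km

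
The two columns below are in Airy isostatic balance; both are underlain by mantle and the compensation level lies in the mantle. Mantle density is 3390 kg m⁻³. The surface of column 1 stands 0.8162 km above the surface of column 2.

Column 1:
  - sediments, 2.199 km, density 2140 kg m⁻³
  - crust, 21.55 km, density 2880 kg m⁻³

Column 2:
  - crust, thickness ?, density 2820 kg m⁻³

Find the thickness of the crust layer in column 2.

Take the compensation level at the base of the deeper column (depth z_c below the surface of column 1) and equate Σ ρ_i t_i down to z_c; mantle fills any gap and the z_c terms cancel.
Column 1: 2.199×2140 + 21.55×2880 + (z_c − 23.749)×3390
Column 2: 0.8162×0 + x×2820 + (z_c − 0.8162 − 0 − x)×3390
The z_c×3390 term appears on both sides and cancels. Collect the known terms of each column as K = Σ(ρt)_known − 3390 × (depth of known layers): K_1 = 66769.86 − 3390×23.749 = −13739.25; K_2 = 0 − 3390×(0.8162 + 0) = −2766.918.
Balance: K_1 = K_2 − x×(3390 − 2820), so x = (K_2 − K_1)/(3390 − 2820) = 10972.3/570 = 19.2 km.

19.2 km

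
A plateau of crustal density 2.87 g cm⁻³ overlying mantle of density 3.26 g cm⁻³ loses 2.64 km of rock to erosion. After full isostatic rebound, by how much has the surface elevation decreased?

0.316 km

Rebound u = e ρ_c/ρ_m = 2.64 km × 2.87/3.26 = 2.324 km.
Net surface drop = e − u = 2.64 km − 2.324 km = e (ρ_m − ρ_c)/ρ_m = 0.316 km.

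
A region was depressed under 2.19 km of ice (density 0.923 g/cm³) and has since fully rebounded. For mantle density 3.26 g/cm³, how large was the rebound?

Removing the load lets mantle flow back in; uplift u satisfies ρ_ice t = ρ_m u.
u = t ρ_ice/ρ_m = 2.19 km × 0.923/3.26 = 0.62 km.

0.62 km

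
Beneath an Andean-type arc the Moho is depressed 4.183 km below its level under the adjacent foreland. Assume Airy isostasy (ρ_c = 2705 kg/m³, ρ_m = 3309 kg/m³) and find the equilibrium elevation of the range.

0.934 km

In Airy isostatic equilibrium: ρ_c h = (ρ_m − ρ_c) r.
h = r (ρ_m − ρ_c) / ρ_c = 4.183 km × (3309 − 2705) / 2705 = 0.934 km.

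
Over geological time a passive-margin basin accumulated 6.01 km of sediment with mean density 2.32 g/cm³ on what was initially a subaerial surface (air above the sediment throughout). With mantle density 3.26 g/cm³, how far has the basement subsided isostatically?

Subaerial load: s = t ρ_sed / ρ_m = 6.01 km × 2.32/3.26 = 4.28 km.

4.28 km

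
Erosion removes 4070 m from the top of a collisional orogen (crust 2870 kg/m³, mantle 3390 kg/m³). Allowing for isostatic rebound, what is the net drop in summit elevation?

Rebound u = e ρ_c/ρ_m = 4070 m × 2870/3390 = 3446 m.
Net surface drop = e − u = 4070 m − 3446 m = e (ρ_m − ρ_c)/ρ_m = 624 m.

624 m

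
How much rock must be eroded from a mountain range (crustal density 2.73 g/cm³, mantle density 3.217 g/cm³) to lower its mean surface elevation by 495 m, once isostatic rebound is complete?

3270 m

Net drop Δ = e − u = e − e ρ_c/ρ_m = e (ρ_m − ρ_c)/ρ_m.
e = Δ ρ_m/(ρ_m − ρ_c) = 495 m × 3.217/0.487 = 3270 m.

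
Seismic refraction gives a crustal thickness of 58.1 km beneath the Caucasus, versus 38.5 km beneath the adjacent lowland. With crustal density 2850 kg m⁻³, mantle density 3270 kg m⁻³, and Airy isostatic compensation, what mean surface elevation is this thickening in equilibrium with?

2.52 km

Excess crust Δ = 58.1 km − 38.5 km = 19.6 km, split between elevation h and root r with h + r = Δ.
Airy balance ρ_c h = (ρ_m − ρ_c) r gives r = h ρ_c/(ρ_m − ρ_c), so h (1 + ρ_c/(ρ_m − ρ_c)) = Δ, i.e. h = Δ (ρ_m − ρ_c)/ρ_m.
h = 19.6 km × 420/3270 = 2.52 km.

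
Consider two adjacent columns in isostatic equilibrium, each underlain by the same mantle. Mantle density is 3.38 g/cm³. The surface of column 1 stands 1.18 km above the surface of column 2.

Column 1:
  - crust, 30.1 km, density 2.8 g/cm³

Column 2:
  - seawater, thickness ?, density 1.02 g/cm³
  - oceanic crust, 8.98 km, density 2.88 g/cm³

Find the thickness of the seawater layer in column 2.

Take the compensation level at the base of the deeper column (depth z_c below the surface of column 1) and equate Σ ρ_i t_i down to z_c; mantle fills any gap and the z_c terms cancel.
Column 1: 30.1×2.8 + (z_c − 30.1)×3.38
Column 2: 1.18×0 + x×1.02 + 8.98×2.88 + (z_c − 1.18 − 8.98 − x)×3.38
The z_c×3.38 term appears on both sides and cancels. Collect the known terms of each column as K = Σ(ρt)_known − 3.38 × (depth of known layers): K_1 = 84.28 − 3.38×30.1 = −17.458; K_2 = 25.8624 − 3.38×(1.18 + 8.98) = −8.4784.
Balance: K_1 = K_2 − x×(3.38 − 1.02), so x = (K_2 − K_1)/(3.38 − 1.02) = 8.9796/2.36 = 3.8 km.

3.8 km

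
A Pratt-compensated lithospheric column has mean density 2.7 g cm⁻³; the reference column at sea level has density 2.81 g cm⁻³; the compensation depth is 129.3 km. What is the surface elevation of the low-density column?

ρ_ref D = ρ (D + h) → h = D (ρ_ref − ρ)/ρ.
h = 129.3 km × (2.81 − 2.7)/2.7 = 5.27 km.

5.27 km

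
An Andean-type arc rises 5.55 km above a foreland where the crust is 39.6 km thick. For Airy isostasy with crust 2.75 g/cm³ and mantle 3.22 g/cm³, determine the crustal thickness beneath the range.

Root depth r = h ρ_c / (ρ_m − ρ_c) = 5.55 km × 2.75 / 0.47 = 32.47 km.
Total thickness = T + h + r = 39.6 km + 5.55 km + 32.47 km = 77.6 km.

77.6 km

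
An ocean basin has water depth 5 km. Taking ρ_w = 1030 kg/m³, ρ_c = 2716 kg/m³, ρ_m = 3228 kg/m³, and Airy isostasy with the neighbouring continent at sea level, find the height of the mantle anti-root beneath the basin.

Balancing pressure at the compensation depth: replacing crust with seawater at the top is compensated by replacing crust with mantle at the base: d (ρ_c − ρ_w) = a (ρ_m − ρ_c).
a = d (ρ_c − ρ_w)/(ρ_m − ρ_c) = 5 km × 1686/512 = 16.5 km.

16.5 km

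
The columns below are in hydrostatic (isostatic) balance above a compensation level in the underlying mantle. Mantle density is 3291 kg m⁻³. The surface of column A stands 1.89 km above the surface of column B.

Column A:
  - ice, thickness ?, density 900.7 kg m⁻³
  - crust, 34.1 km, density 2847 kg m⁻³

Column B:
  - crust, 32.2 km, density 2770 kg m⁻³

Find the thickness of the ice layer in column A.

3.29 km

Take the compensation level at the base of the deeper column (depth z_c below the surface of column A) and equate Σ ρ_i t_i down to z_c; mantle fills any gap and the z_c terms cancel.
Column A: x×900.7 + 34.1×2847 + (z_c − 34.1 − x)×3291
Column B: 1.89×0 + 32.2×2770 + (z_c − 1.89 − 32.2)×3291
The z_c×3291 term appears on both sides and cancels. Collect the known terms of each column as K = Σ(ρt)_known − 3291 × (depth of known layers): K_A = 97082.7 − 3291×34.1 = −15140.4; K_B = 89194 − 3291×(1.89 + 32.2) = −22996.19.
Balance: K_A − x×(3291 − 900.7) = K_B, so x = (K_A − K_B)/(3291 − 900.7) = 7855.79/2390.3 = 3.29 km.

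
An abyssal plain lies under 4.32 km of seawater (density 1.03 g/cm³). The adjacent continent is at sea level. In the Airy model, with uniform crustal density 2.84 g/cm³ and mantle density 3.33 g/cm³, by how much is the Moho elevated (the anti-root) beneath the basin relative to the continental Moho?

For local isostatic compensation: replacing crust with seawater at the top is compensated by replacing crust with mantle at the base: d (ρ_c − ρ_w) = a (ρ_m − ρ_c).
a = d (ρ_c − ρ_w)/(ρ_m − ρ_c) = 4.32 km × 1.81/0.49 = 16 km.

16 km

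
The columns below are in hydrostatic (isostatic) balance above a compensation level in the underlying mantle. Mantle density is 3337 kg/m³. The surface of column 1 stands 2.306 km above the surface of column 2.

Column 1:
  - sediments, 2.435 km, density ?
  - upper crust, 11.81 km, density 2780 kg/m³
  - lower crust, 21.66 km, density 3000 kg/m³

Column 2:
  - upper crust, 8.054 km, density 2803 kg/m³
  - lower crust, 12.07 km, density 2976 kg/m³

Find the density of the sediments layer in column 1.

2320 kg/m³

Take the compensation level at the base of the deeper column (depth z_c below the surface of column 1) and equate Σ ρ_i t_i down to z_c; mantle fills any gap and the z_c terms cancel.
Column 1: 2.435×ρ + 11.81×2780 + 21.66×3000 + (z_c − 35.905)×3337
Column 2: 2.306×0 + 8.054×2803 + 12.07×2976 + (z_c − 2.306 − 20.124)×3337
The z_c×3337 term appears on both sides and cancels. Collect the known terms of each column as K = Σ(ρt)_known − 3337 × (depth of known layers): K_1 = 97811.8 − 3337×35.905 = −22003.185; K_2 = 58495.682 − 3337×(2.306 + 20.124) = −16353.228.
Balance: K_1 + 2.435×ρ = K_2, so ρ = (K_2 − K_1)/2.435 = 5649.96/2.435 = 2320 kg/m³.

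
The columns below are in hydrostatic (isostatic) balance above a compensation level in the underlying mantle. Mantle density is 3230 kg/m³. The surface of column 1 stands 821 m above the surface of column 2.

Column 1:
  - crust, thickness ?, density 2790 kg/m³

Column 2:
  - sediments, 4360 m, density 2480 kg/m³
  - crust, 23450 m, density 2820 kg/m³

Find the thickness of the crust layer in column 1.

Take the compensation level at the base of the deeper column (depth z_c below the surface of column 1) and equate Σ ρ_i t_i down to z_c; mantle fills any gap and the z_c terms cancel.
Column 1: x×2790 + (z_c − 0 − x)×3230
Column 2: 821×0 + 4360×2480 + 23450×2820 + (z_c − 821 − 27810)×3230
The z_c×3230 term appears on both sides and cancels. Collect the known terms of each column as K = Σ(ρt)_known − 3230 × (depth of known layers): K_1 = 0 − 3230×0 = 0; K_2 = 76941800 − 3230×(821 + 27810) = −15536330.
Balance: K_1 − x×(3230 − 2790) = K_2, so x = (K_1 − K_2)/(3230 − 2790) = 15536300/440 = 35300 m.

35300 m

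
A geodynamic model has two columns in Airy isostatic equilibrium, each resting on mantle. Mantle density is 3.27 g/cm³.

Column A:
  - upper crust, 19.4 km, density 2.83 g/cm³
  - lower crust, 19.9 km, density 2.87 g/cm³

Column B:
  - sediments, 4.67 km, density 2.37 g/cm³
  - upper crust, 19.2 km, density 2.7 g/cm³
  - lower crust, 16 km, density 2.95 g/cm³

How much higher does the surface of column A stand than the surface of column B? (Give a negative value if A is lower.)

−1.15 km

For any compensation level in the mantle, the mantle terms cancel and isostasy reduces to e = (Σt_A − Σt_B) − (Σ(ρt)_A − Σ(ρt)_B) / ρ_m.
Σt_A = 39.3 km; Σt_B = 39.87 km; Σ(ρt)_A = 112.015; Σ(ρt)_B = 110.1079 (in km·g/cm³).
e = (39.3 − 39.87) − (112.015 − 110.1079) / 3.27 = −1.15 km.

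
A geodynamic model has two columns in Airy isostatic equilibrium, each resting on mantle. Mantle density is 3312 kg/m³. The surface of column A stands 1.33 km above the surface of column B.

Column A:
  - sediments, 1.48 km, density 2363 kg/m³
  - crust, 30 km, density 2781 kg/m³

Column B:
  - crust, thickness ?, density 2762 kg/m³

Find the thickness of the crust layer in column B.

Take the compensation level at the base of the deeper column (depth z_c below the surface of column A) and equate Σ ρ_i t_i down to z_c; mantle fills any gap and the z_c terms cancel.
Column A: 1.48×2363 + 30×2781 + (z_c − 31.48)×3312
Column B: 1.33×0 + x×2762 + (z_c − 1.33 − 0 − x)×3312
The z_c×3312 term appears on both sides and cancels. Collect the known terms of each column as K = Σ(ρt)_known − 3312 × (depth of known layers): K_A = 86927.24 − 3312×31.48 = −17334.52; K_B = 0 − 3312×(1.33 + 0) = −4404.96.
Balance: K_A = K_B − x×(3312 − 2762), so x = (K_B − K_A)/(3312 − 2762) = 12929.6/550 = 23.5 km.

23.5 km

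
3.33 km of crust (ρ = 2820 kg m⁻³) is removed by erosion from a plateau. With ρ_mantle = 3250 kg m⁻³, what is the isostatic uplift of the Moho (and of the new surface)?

2.89 km

Unloading: uplift u = e ρ_c/ρ_m = 3.33 km × 2820/3250 = 2.89 km.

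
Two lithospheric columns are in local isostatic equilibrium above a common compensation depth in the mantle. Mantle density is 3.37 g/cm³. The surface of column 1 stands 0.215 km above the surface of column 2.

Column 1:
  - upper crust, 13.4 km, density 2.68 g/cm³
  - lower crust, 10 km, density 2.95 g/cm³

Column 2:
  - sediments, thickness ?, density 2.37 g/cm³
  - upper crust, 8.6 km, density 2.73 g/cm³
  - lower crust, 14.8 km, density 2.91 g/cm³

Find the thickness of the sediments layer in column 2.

Take the compensation level at the base of the deeper column (depth z_c below the surface of column 1) and equate Σ ρ_i t_i down to z_c; mantle fills any gap and the z_c terms cancel.
Column 1: 13.4×2.68 + 10×2.95 + (z_c − 23.4)×3.37
Column 2: 0.215×0 + x×2.37 + 8.6×2.73 + 14.8×2.91 + (z_c − 0.215 − 23.4 − x)×3.37
The z_c×3.37 term appears on both sides and cancels. Collect the known terms of each column as K = Σ(ρt)_known − 3.37 × (depth of known layers): K_1 = 65.412 − 3.37×23.4 = −13.446; K_2 = 66.546 − 3.37×(0.215 + 23.4) = −13.03655.
Balance: K_1 = K_2 − x×(3.37 − 2.37), so x = (K_2 − K_1)/(3.37 − 2.37) = 0.40945/1 = 0.409 km.

0.409 km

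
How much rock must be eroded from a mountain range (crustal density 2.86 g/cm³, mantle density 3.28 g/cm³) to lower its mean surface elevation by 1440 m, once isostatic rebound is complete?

11200 m

Net drop Δ = e − u = e − e ρ_c/ρ_m = e (ρ_m − ρ_c)/ρ_m.
e = Δ ρ_m/(ρ_m − ρ_c) = 1440 m × 3.28/0.42 = 11200 m.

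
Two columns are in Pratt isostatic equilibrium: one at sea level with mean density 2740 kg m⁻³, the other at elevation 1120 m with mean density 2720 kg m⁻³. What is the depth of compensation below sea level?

ρ_ref D = ρ (D + h) → D (ρ_ref − ρ) = ρ h.
D = ρ h/(ρ_ref − ρ) = 2720 × 1120 m/(2740 − 2720) = 152000 m.

152000 m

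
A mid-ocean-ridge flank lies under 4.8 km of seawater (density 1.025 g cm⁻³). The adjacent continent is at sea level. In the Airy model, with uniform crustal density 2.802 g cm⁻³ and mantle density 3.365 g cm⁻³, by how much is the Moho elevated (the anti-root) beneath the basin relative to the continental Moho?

15.2 km

Isostatic balance requires: replacing crust with seawater at the top is compensated by replacing crust with mantle at the base: d (ρ_c − ρ_w) = a (ρ_m − ρ_c).
a = d (ρ_c − ρ_w)/(ρ_m − ρ_c) = 4.8 km × 1.777/0.563 = 15.2 km.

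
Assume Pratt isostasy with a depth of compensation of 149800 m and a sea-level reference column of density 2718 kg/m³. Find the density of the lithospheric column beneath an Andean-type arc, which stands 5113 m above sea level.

Pratt balance: ρ_ref D = ρ (D + h).
ρ = ρ_ref D/(D + h) = 2718 × 149800 m/(149800 m + 5113 m) = 2630 kg/m³.

2630 kg/m³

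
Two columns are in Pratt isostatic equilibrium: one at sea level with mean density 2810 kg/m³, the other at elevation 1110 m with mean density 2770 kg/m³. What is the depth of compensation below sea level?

ρ_ref D = ρ (D + h) → D (ρ_ref − ρ) = ρ h.
D = ρ h/(ρ_ref − ρ) = 2770 × 1110 m/(2810 − 2770) = 76900 m.

76900 m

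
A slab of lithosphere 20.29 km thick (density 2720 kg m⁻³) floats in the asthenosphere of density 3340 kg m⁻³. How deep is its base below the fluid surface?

16.5 km

Draft d = t ρ_obj/ρ_fluid = 20.29 km × 2720/3340 = 16.5 km.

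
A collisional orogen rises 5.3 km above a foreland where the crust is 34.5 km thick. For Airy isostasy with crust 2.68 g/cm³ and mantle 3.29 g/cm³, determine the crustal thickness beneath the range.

Root depth r = h ρ_c / (ρ_m − ρ_c) = 5.3 km × 2.68 / 0.61 = 23.29 km.
Total thickness = T + h + r = 34.5 km + 5.3 km + 23.29 km = 63.1 km.

63.1 km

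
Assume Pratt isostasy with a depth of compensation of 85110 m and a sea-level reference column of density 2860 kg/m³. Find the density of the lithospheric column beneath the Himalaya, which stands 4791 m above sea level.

2710 kg/m³

Pratt balance: ρ_ref D = ρ (D + h).
ρ = ρ_ref D/(D + h) = 2860 × 85110 m/(85110 m + 4791 m) = 2710 kg/m³.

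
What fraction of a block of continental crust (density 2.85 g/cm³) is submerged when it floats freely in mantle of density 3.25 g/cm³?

Submerged fraction = ρ_obj/ρ_fluid = 2.85/3.25 = 87.7%.

87.7%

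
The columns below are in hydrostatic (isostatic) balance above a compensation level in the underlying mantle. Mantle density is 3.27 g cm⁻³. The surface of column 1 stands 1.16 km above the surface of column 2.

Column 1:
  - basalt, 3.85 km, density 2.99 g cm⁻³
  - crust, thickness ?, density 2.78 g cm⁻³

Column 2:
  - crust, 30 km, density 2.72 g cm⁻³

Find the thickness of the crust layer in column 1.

39.2 km

Take the compensation level at the base of the deeper column (depth z_c below the surface of column 1) and equate Σ ρ_i t_i down to z_c; mantle fills any gap and the z_c terms cancel.
Column 1: 3.85×2.99 + x×2.78 + (z_c − 3.85 − x)×3.27
Column 2: 1.16×0 + 30×2.72 + (z_c − 1.16 − 30)×3.27
The z_c×3.27 term appears on both sides and cancels. Collect the known terms of each column as K = Σ(ρt)_known − 3.27 × (depth of known layers): K_1 = 11.5115 − 3.27×3.85 = −1.078; K_2 = 81.6 − 3.27×(1.16 + 30) = −20.2932.
Balance: K_1 − x×(3.27 − 2.78) = K_2, so x = (K_1 − K_2)/(3.27 − 2.78) = 19.2152/0.49 = 39.2 km.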